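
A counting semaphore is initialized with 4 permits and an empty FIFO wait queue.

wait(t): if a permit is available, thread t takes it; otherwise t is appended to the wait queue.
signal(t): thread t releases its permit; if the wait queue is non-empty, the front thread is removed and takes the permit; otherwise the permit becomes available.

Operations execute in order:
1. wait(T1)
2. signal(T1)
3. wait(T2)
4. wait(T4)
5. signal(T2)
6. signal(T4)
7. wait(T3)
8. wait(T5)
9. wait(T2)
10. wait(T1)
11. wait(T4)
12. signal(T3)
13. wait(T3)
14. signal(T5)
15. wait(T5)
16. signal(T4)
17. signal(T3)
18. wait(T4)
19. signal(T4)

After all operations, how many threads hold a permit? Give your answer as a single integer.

Step 1: wait(T1) -> count=3 queue=[] holders={T1}
Step 2: signal(T1) -> count=4 queue=[] holders={none}
Step 3: wait(T2) -> count=3 queue=[] holders={T2}
Step 4: wait(T4) -> count=2 queue=[] holders={T2,T4}
Step 5: signal(T2) -> count=3 queue=[] holders={T4}
Step 6: signal(T4) -> count=4 queue=[] holders={none}
Step 7: wait(T3) -> count=3 queue=[] holders={T3}
Step 8: wait(T5) -> count=2 queue=[] holders={T3,T5}
Step 9: wait(T2) -> count=1 queue=[] holders={T2,T3,T5}
Step 10: wait(T1) -> count=0 queue=[] holders={T1,T2,T3,T5}
Step 11: wait(T4) -> count=0 queue=[T4] holders={T1,T2,T3,T5}
Step 12: signal(T3) -> count=0 queue=[] holders={T1,T2,T4,T5}
Step 13: wait(T3) -> count=0 queue=[T3] holders={T1,T2,T4,T5}
Step 14: signal(T5) -> count=0 queue=[] holders={T1,T2,T3,T4}
Step 15: wait(T5) -> count=0 queue=[T5] holders={T1,T2,T3,T4}
Step 16: signal(T4) -> count=0 queue=[] holders={T1,T2,T3,T5}
Step 17: signal(T3) -> count=1 queue=[] holders={T1,T2,T5}
Step 18: wait(T4) -> count=0 queue=[] holders={T1,T2,T4,T5}
Step 19: signal(T4) -> count=1 queue=[] holders={T1,T2,T5}
Final holders: {T1,T2,T5} -> 3 thread(s)

Answer: 3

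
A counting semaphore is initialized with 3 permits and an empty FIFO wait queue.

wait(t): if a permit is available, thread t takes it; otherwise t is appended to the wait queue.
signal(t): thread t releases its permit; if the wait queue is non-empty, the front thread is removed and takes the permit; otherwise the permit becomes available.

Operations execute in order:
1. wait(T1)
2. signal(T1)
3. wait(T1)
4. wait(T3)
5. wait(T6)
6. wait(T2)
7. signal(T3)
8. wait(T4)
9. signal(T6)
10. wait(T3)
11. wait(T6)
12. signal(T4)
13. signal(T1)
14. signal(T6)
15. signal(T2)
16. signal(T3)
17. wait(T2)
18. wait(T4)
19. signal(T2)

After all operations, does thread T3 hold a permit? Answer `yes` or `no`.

Step 1: wait(T1) -> count=2 queue=[] holders={T1}
Step 2: signal(T1) -> count=3 queue=[] holders={none}
Step 3: wait(T1) -> count=2 queue=[] holders={T1}
Step 4: wait(T3) -> count=1 queue=[] holders={T1,T3}
Step 5: wait(T6) -> count=0 queue=[] holders={T1,T3,T6}
Step 6: wait(T2) -> count=0 queue=[T2] holders={T1,T3,T6}
Step 7: signal(T3) -> count=0 queue=[] holders={T1,T2,T6}
Step 8: wait(T4) -> count=0 queue=[T4] holders={T1,T2,T6}
Step 9: signal(T6) -> count=0 queue=[] holders={T1,T2,T4}
Step 10: wait(T3) -> count=0 queue=[T3] holders={T1,T2,T4}
Step 11: wait(T6) -> count=0 queue=[T3,T6] holders={T1,T2,T4}
Step 12: signal(T4) -> count=0 queue=[T6] holders={T1,T2,T3}
Step 13: signal(T1) -> count=0 queue=[] holders={T2,T3,T6}
Step 14: signal(T6) -> count=1 queue=[] holders={T2,T3}
Step 15: signal(T2) -> count=2 queue=[] holders={T3}
Step 16: signal(T3) -> count=3 queue=[] holders={none}
Step 17: wait(T2) -> count=2 queue=[] holders={T2}
Step 18: wait(T4) -> count=1 queue=[] holders={T2,T4}
Step 19: signal(T2) -> count=2 queue=[] holders={T4}
Final holders: {T4} -> T3 not in holders

Answer: no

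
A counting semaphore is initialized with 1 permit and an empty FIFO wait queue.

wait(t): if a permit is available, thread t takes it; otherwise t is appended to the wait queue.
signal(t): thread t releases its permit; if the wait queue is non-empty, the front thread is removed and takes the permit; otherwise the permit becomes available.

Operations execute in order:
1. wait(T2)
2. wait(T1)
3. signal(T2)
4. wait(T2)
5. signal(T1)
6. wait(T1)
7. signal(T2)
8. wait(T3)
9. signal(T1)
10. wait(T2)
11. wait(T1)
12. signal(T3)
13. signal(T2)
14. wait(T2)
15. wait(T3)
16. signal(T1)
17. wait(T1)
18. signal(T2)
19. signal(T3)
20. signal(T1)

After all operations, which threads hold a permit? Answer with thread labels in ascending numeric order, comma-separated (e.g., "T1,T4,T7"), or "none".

Answer: none

Derivation:
Step 1: wait(T2) -> count=0 queue=[] holders={T2}
Step 2: wait(T1) -> count=0 queue=[T1] holders={T2}
Step 3: signal(T2) -> count=0 queue=[] holders={T1}
Step 4: wait(T2) -> count=0 queue=[T2] holders={T1}
Step 5: signal(T1) -> count=0 queue=[] holders={T2}
Step 6: wait(T1) -> count=0 queue=[T1] holders={T2}
Step 7: signal(T2) -> count=0 queue=[] holders={T1}
Step 8: wait(T3) -> count=0 queue=[T3] holders={T1}
Step 9: signal(T1) -> count=0 queue=[] holders={T3}
Step 10: wait(T2) -> count=0 queue=[T2] holders={T3}
Step 11: wait(T1) -> count=0 queue=[T2,T1] holders={T3}
Step 12: signal(T3) -> count=0 queue=[T1] holders={T2}
Step 13: signal(T2) -> count=0 queue=[] holders={T1}
Step 14: wait(T2) -> count=0 queue=[T2] holders={T1}
Step 15: wait(T3) -> count=0 queue=[T2,T3] holders={T1}
Step 16: signal(T1) -> count=0 queue=[T3] holders={T2}
Step 17: wait(T1) -> count=0 queue=[T3,T1] holders={T2}
Step 18: signal(T2) -> count=0 queue=[T1] holders={T3}
Step 19: signal(T3) -> count=0 queue=[] holders={T1}
Step 20: signal(T1) -> count=1 queue=[] holders={none}
Final holders: none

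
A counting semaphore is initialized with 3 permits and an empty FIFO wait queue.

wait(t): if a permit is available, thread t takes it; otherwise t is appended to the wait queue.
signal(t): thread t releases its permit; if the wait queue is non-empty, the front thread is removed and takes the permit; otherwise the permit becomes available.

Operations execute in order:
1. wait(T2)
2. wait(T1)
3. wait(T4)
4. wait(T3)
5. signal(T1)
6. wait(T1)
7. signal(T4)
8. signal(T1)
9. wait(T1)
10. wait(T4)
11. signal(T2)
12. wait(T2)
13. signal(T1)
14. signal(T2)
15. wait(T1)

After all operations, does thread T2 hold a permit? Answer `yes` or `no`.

Step 1: wait(T2) -> count=2 queue=[] holders={T2}
Step 2: wait(T1) -> count=1 queue=[] holders={T1,T2}
Step 3: wait(T4) -> count=0 queue=[] holders={T1,T2,T4}
Step 4: wait(T3) -> count=0 queue=[T3] holders={T1,T2,T4}
Step 5: signal(T1) -> count=0 queue=[] holders={T2,T3,T4}
Step 6: wait(T1) -> count=0 queue=[T1] holders={T2,T3,T4}
Step 7: signal(T4) -> count=0 queue=[] holders={T1,T2,T3}
Step 8: signal(T1) -> count=1 queue=[] holders={T2,T3}
Step 9: wait(T1) -> count=0 queue=[] holders={T1,T2,T3}
Step 10: wait(T4) -> count=0 queue=[T4] holders={T1,T2,T3}
Step 11: signal(T2) -> count=0 queue=[] holders={T1,T3,T4}
Step 12: wait(T2) -> count=0 queue=[T2] holders={T1,T3,T4}
Step 13: signal(T1) -> count=0 queue=[] holders={T2,T3,T4}
Step 14: signal(T2) -> count=1 queue=[] holders={T3,T4}
Step 15: wait(T1) -> count=0 queue=[] holders={T1,T3,T4}
Final holders: {T1,T3,T4} -> T2 not in holders

Answer: no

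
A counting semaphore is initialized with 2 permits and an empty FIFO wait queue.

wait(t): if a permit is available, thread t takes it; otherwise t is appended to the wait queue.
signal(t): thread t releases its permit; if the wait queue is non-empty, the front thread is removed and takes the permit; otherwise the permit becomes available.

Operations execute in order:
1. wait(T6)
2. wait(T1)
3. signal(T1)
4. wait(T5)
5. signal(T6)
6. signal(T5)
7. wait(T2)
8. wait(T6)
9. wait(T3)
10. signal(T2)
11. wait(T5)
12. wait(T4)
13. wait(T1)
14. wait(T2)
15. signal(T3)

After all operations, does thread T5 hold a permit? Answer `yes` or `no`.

Answer: yes

Derivation:
Step 1: wait(T6) -> count=1 queue=[] holders={T6}
Step 2: wait(T1) -> count=0 queue=[] holders={T1,T6}
Step 3: signal(T1) -> count=1 queue=[] holders={T6}
Step 4: wait(T5) -> count=0 queue=[] holders={T5,T6}
Step 5: signal(T6) -> count=1 queue=[] holders={T5}
Step 6: signal(T5) -> count=2 queue=[] holders={none}
Step 7: wait(T2) -> count=1 queue=[] holders={T2}
Step 8: wait(T6) -> count=0 queue=[] holders={T2,T6}
Step 9: wait(T3) -> count=0 queue=[T3] holders={T2,T6}
Step 10: signal(T2) -> count=0 queue=[] holders={T3,T6}
Step 11: wait(T5) -> count=0 queue=[T5] holders={T3,T6}
Step 12: wait(T4) -> count=0 queue=[T5,T4] holders={T3,T6}
Step 13: wait(T1) -> count=0 queue=[T5,T4,T1] holders={T3,T6}
Step 14: wait(T2) -> count=0 queue=[T5,T4,T1,T2] holders={T3,T6}
Step 15: signal(T3) -> count=0 queue=[T4,T1,T2] holders={T5,T6}
Final holders: {T5,T6} -> T5 in holders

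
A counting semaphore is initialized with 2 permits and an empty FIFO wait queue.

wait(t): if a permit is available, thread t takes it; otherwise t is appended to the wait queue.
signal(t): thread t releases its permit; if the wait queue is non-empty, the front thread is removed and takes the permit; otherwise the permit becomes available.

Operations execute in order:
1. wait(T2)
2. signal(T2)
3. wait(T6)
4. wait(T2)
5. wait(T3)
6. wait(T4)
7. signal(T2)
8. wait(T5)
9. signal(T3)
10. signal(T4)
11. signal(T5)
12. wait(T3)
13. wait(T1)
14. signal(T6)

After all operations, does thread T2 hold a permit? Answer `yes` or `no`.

Step 1: wait(T2) -> count=1 queue=[] holders={T2}
Step 2: signal(T2) -> count=2 queue=[] holders={none}
Step 3: wait(T6) -> count=1 queue=[] holders={T6}
Step 4: wait(T2) -> count=0 queue=[] holders={T2,T6}
Step 5: wait(T3) -> count=0 queue=[T3] holders={T2,T6}
Step 6: wait(T4) -> count=0 queue=[T3,T4] holders={T2,T6}
Step 7: signal(T2) -> count=0 queue=[T4] holders={T3,T6}
Step 8: wait(T5) -> count=0 queue=[T4,T5] holders={T3,T6}
Step 9: signal(T3) -> count=0 queue=[T5] holders={T4,T6}
Step 10: signal(T4) -> count=0 queue=[] holders={T5,T6}
Step 11: signal(T5) -> count=1 queue=[] holders={T6}
Step 12: wait(T3) -> count=0 queue=[] holders={T3,T6}
Step 13: wait(T1) -> count=0 queue=[T1] holders={T3,T6}
Step 14: signal(T6) -> count=0 queue=[] holders={T1,T3}
Final holders: {T1,T3} -> T2 not in holders

Answer: no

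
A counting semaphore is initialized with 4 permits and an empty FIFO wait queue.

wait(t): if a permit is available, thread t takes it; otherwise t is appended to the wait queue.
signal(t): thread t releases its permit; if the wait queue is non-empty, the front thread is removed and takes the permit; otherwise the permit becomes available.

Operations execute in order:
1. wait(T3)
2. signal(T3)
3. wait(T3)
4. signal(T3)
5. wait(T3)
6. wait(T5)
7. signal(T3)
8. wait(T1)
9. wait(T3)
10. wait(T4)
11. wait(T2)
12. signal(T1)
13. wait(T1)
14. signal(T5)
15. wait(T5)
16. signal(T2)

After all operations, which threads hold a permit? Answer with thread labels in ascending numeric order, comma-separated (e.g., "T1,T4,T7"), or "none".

Answer: T1,T3,T4,T5

Derivation:
Step 1: wait(T3) -> count=3 queue=[] holders={T3}
Step 2: signal(T3) -> count=4 queue=[] holders={none}
Step 3: wait(T3) -> count=3 queue=[] holders={T3}
Step 4: signal(T3) -> count=4 queue=[] holders={none}
Step 5: wait(T3) -> count=3 queue=[] holders={T3}
Step 6: wait(T5) -> count=2 queue=[] holders={T3,T5}
Step 7: signal(T3) -> count=3 queue=[] holders={T5}
Step 8: wait(T1) -> count=2 queue=[] holders={T1,T5}
Step 9: wait(T3) -> count=1 queue=[] holders={T1,T3,T5}
Step 10: wait(T4) -> count=0 queue=[] holders={T1,T3,T4,T5}
Step 11: wait(T2) -> count=0 queue=[T2] holders={T1,T3,T4,T5}
Step 12: signal(T1) -> count=0 queue=[] holders={T2,T3,T4,T5}
Step 13: wait(T1) -> count=0 queue=[T1] holders={T2,T3,T4,T5}
Step 14: signal(T5) -> count=0 queue=[] holders={T1,T2,T3,T4}
Step 15: wait(T5) -> count=0 queue=[T5] holders={T1,T2,T3,T4}
Step 16: signal(T2) -> count=0 queue=[] holders={T1,T3,T4,T5}
Final holders: T1,T3,T4,T5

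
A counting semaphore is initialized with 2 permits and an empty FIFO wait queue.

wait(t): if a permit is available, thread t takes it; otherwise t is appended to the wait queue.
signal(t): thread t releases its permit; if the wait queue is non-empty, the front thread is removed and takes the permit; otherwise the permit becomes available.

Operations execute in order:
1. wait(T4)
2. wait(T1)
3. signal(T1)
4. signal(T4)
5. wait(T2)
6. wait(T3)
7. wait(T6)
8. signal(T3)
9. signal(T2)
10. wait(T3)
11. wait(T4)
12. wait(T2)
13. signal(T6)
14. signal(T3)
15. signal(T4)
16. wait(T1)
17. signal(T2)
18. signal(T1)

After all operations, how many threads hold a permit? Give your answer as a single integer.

Step 1: wait(T4) -> count=1 queue=[] holders={T4}
Step 2: wait(T1) -> count=0 queue=[] holders={T1,T4}
Step 3: signal(T1) -> count=1 queue=[] holders={T4}
Step 4: signal(T4) -> count=2 queue=[] holders={none}
Step 5: wait(T2) -> count=1 queue=[] holders={T2}
Step 6: wait(T3) -> count=0 queue=[] holders={T2,T3}
Step 7: wait(T6) -> count=0 queue=[T6] holders={T2,T3}
Step 8: signal(T3) -> count=0 queue=[] holders={T2,T6}
Step 9: signal(T2) -> count=1 queue=[] holders={T6}
Step 10: wait(T3) -> count=0 queue=[] holders={T3,T6}
Step 11: wait(T4) -> count=0 queue=[T4] holders={T3,T6}
Step 12: wait(T2) -> count=0 queue=[T4,T2] holders={T3,T6}
Step 13: signal(T6) -> count=0 queue=[T2] holders={T3,T4}
Step 14: signal(T3) -> count=0 queue=[] holders={T2,T4}
Step 15: signal(T4) -> count=1 queue=[] holders={T2}
Step 16: wait(T1) -> count=0 queue=[] holders={T1,T2}
Step 17: signal(T2) -> count=1 queue=[] holders={T1}
Step 18: signal(T1) -> count=2 queue=[] holders={none}
Final holders: {none} -> 0 thread(s)

Answer: 0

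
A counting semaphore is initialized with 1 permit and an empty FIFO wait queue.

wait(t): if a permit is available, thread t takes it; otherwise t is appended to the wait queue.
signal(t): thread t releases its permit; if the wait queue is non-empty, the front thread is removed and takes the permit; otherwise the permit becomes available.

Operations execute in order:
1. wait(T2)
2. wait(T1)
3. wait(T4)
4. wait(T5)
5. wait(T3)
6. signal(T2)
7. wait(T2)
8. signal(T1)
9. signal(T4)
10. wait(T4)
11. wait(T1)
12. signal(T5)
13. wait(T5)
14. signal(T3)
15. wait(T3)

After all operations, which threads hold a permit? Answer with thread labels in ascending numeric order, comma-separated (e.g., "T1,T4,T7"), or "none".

Answer: T2

Derivation:
Step 1: wait(T2) -> count=0 queue=[] holders={T2}
Step 2: wait(T1) -> count=0 queue=[T1] holders={T2}
Step 3: wait(T4) -> count=0 queue=[T1,T4] holders={T2}
Step 4: wait(T5) -> count=0 queue=[T1,T4,T5] holders={T2}
Step 5: wait(T3) -> count=0 queue=[T1,T4,T5,T3] holders={T2}
Step 6: signal(T2) -> count=0 queue=[T4,T5,T3] holders={T1}
Step 7: wait(T2) -> count=0 queue=[T4,T5,T3,T2] holders={T1}
Step 8: signal(T1) -> count=0 queue=[T5,T3,T2] holders={T4}
Step 9: signal(T4) -> count=0 queue=[T3,T2] holders={T5}
Step 10: wait(T4) -> count=0 queue=[T3,T2,T4] holders={T5}
Step 11: wait(T1) -> count=0 queue=[T3,T2,T4,T1] holders={T5}
Step 12: signal(T5) -> count=0 queue=[T2,T4,T1] holders={T3}
Step 13: wait(T5) -> count=0 queue=[T2,T4,T1,T5] holders={T3}
Step 14: signal(T3) -> count=0 queue=[T4,T1,T5] holders={T2}
Step 15: wait(T3) -> count=0 queue=[T4,T1,T5,T3] holders={T2}
Final holders: T2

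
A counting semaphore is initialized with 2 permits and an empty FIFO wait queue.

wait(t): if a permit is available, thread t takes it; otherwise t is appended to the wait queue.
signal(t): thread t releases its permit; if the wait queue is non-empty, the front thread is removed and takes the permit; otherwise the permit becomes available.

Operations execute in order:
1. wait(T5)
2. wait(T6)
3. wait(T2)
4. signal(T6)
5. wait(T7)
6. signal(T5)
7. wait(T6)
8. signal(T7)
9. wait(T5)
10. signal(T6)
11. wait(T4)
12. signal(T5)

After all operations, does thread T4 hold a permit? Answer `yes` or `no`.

Step 1: wait(T5) -> count=1 queue=[] holders={T5}
Step 2: wait(T6) -> count=0 queue=[] holders={T5,T6}
Step 3: wait(T2) -> count=0 queue=[T2] holders={T5,T6}
Step 4: signal(T6) -> count=0 queue=[] holders={T2,T5}
Step 5: wait(T7) -> count=0 queue=[T7] holders={T2,T5}
Step 6: signal(T5) -> count=0 queue=[] holders={T2,T7}
Step 7: wait(T6) -> count=0 queue=[T6] holders={T2,T7}
Step 8: signal(T7) -> count=0 queue=[] holders={T2,T6}
Step 9: wait(T5) -> count=0 queue=[T5] holders={T2,T6}
Step 10: signal(T6) -> count=0 queue=[] holders={T2,T5}
Step 11: wait(T4) -> count=0 queue=[T4] holders={T2,T5}
Step 12: signal(T5) -> count=0 queue=[] holders={T2,T4}
Final holders: {T2,T4} -> T4 in holders

Answer: yes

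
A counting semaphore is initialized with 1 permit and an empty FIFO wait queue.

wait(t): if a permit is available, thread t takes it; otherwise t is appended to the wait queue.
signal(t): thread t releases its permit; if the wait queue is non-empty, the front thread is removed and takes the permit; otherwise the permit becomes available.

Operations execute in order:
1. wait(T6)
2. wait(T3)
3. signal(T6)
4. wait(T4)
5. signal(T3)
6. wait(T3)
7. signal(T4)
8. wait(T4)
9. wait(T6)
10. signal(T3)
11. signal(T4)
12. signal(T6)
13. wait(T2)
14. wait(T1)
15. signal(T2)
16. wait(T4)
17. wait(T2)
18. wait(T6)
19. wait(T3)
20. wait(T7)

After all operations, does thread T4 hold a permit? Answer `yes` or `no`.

Answer: no

Derivation:
Step 1: wait(T6) -> count=0 queue=[] holders={T6}
Step 2: wait(T3) -> count=0 queue=[T3] holders={T6}
Step 3: signal(T6) -> count=0 queue=[] holders={T3}
Step 4: wait(T4) -> count=0 queue=[T4] holders={T3}
Step 5: signal(T3) -> count=0 queue=[] holders={T4}
Step 6: wait(T3) -> count=0 queue=[T3] holders={T4}
Step 7: signal(T4) -> count=0 queue=[] holders={T3}
Step 8: wait(T4) -> count=0 queue=[T4] holders={T3}
Step 9: wait(T6) -> count=0 queue=[T4,T6] holders={T3}
Step 10: signal(T3) -> count=0 queue=[T6] holders={T4}
Step 11: signal(T4) -> count=0 queue=[] holders={T6}
Step 12: signal(T6) -> count=1 queue=[] holders={none}
Step 13: wait(T2) -> count=0 queue=[] holders={T2}
Step 14: wait(T1) -> count=0 queue=[T1] holders={T2}
Step 15: signal(T2) -> count=0 queue=[] holders={T1}
Step 16: wait(T4) -> count=0 queue=[T4] holders={T1}
Step 17: wait(T2) -> count=0 queue=[T4,T2] holders={T1}
Step 18: wait(T6) -> count=0 queue=[T4,T2,T6] holders={T1}
Step 19: wait(T3) -> count=0 queue=[T4,T2,T6,T3] holders={T1}
Step 20: wait(T7) -> count=0 queue=[T4,T2,T6,T3,T7] holders={T1}
Final holders: {T1} -> T4 not in holders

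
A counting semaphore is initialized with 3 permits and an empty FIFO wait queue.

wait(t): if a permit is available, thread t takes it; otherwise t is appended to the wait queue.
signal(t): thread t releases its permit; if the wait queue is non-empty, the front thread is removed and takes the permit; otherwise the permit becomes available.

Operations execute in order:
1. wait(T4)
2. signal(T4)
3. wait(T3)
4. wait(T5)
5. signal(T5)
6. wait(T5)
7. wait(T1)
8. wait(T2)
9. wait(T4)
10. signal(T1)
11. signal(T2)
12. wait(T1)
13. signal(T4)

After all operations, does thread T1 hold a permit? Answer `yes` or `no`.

Step 1: wait(T4) -> count=2 queue=[] holders={T4}
Step 2: signal(T4) -> count=3 queue=[] holders={none}
Step 3: wait(T3) -> count=2 queue=[] holders={T3}
Step 4: wait(T5) -> count=1 queue=[] holders={T3,T5}
Step 5: signal(T5) -> count=2 queue=[] holders={T3}
Step 6: wait(T5) -> count=1 queue=[] holders={T3,T5}
Step 7: wait(T1) -> count=0 queue=[] holders={T1,T3,T5}
Step 8: wait(T2) -> count=0 queue=[T2] holders={T1,T3,T5}
Step 9: wait(T4) -> count=0 queue=[T2,T4] holders={T1,T3,T5}
Step 10: signal(T1) -> count=0 queue=[T4] holders={T2,T3,T5}
Step 11: signal(T2) -> count=0 queue=[] holders={T3,T4,T5}
Step 12: wait(T1) -> count=0 queue=[T1] holders={T3,T4,T5}
Step 13: signal(T4) -> count=0 queue=[] holders={T1,T3,T5}
Final holders: {T1,T3,T5} -> T1 in holders

Answer: yes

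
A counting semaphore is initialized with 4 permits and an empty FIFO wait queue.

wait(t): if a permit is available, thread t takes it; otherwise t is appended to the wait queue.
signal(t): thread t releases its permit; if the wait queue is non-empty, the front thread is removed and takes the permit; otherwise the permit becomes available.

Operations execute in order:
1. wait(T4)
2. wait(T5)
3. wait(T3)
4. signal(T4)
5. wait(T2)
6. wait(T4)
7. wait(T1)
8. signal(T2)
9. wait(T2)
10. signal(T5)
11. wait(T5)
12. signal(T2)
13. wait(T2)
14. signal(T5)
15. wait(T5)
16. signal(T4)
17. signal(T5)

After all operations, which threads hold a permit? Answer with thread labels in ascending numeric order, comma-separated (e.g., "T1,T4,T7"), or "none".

Answer: T1,T2,T3

Derivation:
Step 1: wait(T4) -> count=3 queue=[] holders={T4}
Step 2: wait(T5) -> count=2 queue=[] holders={T4,T5}
Step 3: wait(T3) -> count=1 queue=[] holders={T3,T4,T5}
Step 4: signal(T4) -> count=2 queue=[] holders={T3,T5}
Step 5: wait(T2) -> count=1 queue=[] holders={T2,T3,T5}
Step 6: wait(T4) -> count=0 queue=[] holders={T2,T3,T4,T5}
Step 7: wait(T1) -> count=0 queue=[T1] holders={T2,T3,T4,T5}
Step 8: signal(T2) -> count=0 queue=[] holders={T1,T3,T4,T5}
Step 9: wait(T2) -> count=0 queue=[T2] holders={T1,T3,T4,T5}
Step 10: signal(T5) -> count=0 queue=[] holders={T1,T2,T3,T4}
Step 11: wait(T5) -> count=0 queue=[T5] holders={T1,T2,T3,T4}
Step 12: signal(T2) -> count=0 queue=[] holders={T1,T3,T4,T5}
Step 13: wait(T2) -> count=0 queue=[T2] holders={T1,T3,T4,T5}
Step 14: signal(T5) -> count=0 queue=[] holders={T1,T2,T3,T4}
Step 15: wait(T5) -> count=0 queue=[T5] holders={T1,T2,T3,T4}
Step 16: signal(T4) -> count=0 queue=[] holders={T1,T2,T3,T5}
Step 17: signal(T5) -> count=1 queue=[] holders={T1,T2,T3}
Final holders: T1,T2,T3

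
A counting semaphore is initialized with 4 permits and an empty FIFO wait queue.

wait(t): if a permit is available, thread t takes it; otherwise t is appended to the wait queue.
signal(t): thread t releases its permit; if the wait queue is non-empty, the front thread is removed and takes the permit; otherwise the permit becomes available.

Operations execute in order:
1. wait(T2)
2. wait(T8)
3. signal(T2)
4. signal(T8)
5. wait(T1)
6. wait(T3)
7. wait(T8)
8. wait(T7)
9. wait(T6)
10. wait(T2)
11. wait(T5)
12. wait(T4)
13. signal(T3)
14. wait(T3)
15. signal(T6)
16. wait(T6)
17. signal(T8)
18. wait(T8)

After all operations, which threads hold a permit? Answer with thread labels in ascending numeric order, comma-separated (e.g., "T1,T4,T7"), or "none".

Answer: T1,T2,T5,T7

Derivation:
Step 1: wait(T2) -> count=3 queue=[] holders={T2}
Step 2: wait(T8) -> count=2 queue=[] holders={T2,T8}
Step 3: signal(T2) -> count=3 queue=[] holders={T8}
Step 4: signal(T8) -> count=4 queue=[] holders={none}
Step 5: wait(T1) -> count=3 queue=[] holders={T1}
Step 6: wait(T3) -> count=2 queue=[] holders={T1,T3}
Step 7: wait(T8) -> count=1 queue=[] holders={T1,T3,T8}
Step 8: wait(T7) -> count=0 queue=[] holders={T1,T3,T7,T8}
Step 9: wait(T6) -> count=0 queue=[T6] holders={T1,T3,T7,T8}
Step 10: wait(T2) -> count=0 queue=[T6,T2] holders={T1,T3,T7,T8}
Step 11: wait(T5) -> count=0 queue=[T6,T2,T5] holders={T1,T3,T7,T8}
Step 12: wait(T4) -> count=0 queue=[T6,T2,T5,T4] holders={T1,T3,T7,T8}
Step 13: signal(T3) -> count=0 queue=[T2,T5,T4] holders={T1,T6,T7,T8}
Step 14: wait(T3) -> count=0 queue=[T2,T5,T4,T3] holders={T1,T6,T7,T8}
Step 15: signal(T6) -> count=0 queue=[T5,T4,T3] holders={T1,T2,T7,T8}
Step 16: wait(T6) -> count=0 queue=[T5,T4,T3,T6] holders={T1,T2,T7,T8}
Step 17: signal(T8) -> count=0 queue=[T4,T3,T6] holders={T1,T2,T5,T7}
Step 18: wait(T8) -> count=0 queue=[T4,T3,T6,T8] holders={T1,T2,T5,T7}
Final holders: T1,T2,T5,T7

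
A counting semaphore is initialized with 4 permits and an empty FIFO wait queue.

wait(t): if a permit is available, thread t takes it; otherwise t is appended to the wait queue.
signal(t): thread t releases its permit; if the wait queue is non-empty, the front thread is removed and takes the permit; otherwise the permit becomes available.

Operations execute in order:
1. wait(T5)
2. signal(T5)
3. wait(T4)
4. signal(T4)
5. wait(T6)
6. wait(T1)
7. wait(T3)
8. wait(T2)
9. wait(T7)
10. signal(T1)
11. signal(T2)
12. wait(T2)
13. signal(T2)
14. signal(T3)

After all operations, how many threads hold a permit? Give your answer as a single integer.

Answer: 2

Derivation:
Step 1: wait(T5) -> count=3 queue=[] holders={T5}
Step 2: signal(T5) -> count=4 queue=[] holders={none}
Step 3: wait(T4) -> count=3 queue=[] holders={T4}
Step 4: signal(T4) -> count=4 queue=[] holders={none}
Step 5: wait(T6) -> count=3 queue=[] holders={T6}
Step 6: wait(T1) -> count=2 queue=[] holders={T1,T6}
Step 7: wait(T3) -> count=1 queue=[] holders={T1,T3,T6}
Step 8: wait(T2) -> count=0 queue=[] holders={T1,T2,T3,T6}
Step 9: wait(T7) -> count=0 queue=[T7] holders={T1,T2,T3,T6}
Step 10: signal(T1) -> count=0 queue=[] holders={T2,T3,T6,T7}
Step 11: signal(T2) -> count=1 queue=[] holders={T3,T6,T7}
Step 12: wait(T2) -> count=0 queue=[] holders={T2,T3,T6,T7}
Step 13: signal(T2) -> count=1 queue=[] holders={T3,T6,T7}
Step 14: signal(T3) -> count=2 queue=[] holders={T6,T7}
Final holders: {T6,T7} -> 2 thread(s)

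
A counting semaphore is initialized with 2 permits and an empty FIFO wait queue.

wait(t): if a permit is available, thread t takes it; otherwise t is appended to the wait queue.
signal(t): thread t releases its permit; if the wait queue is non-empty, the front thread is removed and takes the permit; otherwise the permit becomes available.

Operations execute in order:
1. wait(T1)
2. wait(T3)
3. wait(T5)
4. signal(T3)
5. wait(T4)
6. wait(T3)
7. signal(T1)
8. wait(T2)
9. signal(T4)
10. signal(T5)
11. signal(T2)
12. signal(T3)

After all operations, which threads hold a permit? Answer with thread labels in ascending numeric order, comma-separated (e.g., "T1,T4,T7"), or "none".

Step 1: wait(T1) -> count=1 queue=[] holders={T1}
Step 2: wait(T3) -> count=0 queue=[] holders={T1,T3}
Step 3: wait(T5) -> count=0 queue=[T5] holders={T1,T3}
Step 4: signal(T3) -> count=0 queue=[] holders={T1,T5}
Step 5: wait(T4) -> count=0 queue=[T4] holders={T1,T5}
Step 6: wait(T3) -> count=0 queue=[T4,T3] holders={T1,T5}
Step 7: signal(T1) -> count=0 queue=[T3] holders={T4,T5}
Step 8: wait(T2) -> count=0 queue=[T3,T2] holders={T4,T5}
Step 9: signal(T4) -> count=0 queue=[T2] holders={T3,T5}
Step 10: signal(T5) -> count=0 queue=[] holders={T2,T3}
Step 11: signal(T2) -> count=1 queue=[] holders={T3}
Step 12: signal(T3) -> count=2 queue=[] holders={none}
Final holders: none

Answer: none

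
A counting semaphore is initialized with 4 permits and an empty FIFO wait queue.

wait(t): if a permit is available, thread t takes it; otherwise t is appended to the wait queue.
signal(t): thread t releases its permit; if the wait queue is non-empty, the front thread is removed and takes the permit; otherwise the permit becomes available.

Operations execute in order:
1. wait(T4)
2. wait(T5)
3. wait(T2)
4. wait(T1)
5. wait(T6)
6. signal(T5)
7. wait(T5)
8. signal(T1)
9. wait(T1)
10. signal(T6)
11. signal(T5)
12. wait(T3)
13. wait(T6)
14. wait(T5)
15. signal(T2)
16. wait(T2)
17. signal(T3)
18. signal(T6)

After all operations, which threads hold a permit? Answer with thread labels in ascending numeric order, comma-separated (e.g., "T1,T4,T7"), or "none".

Step 1: wait(T4) -> count=3 queue=[] holders={T4}
Step 2: wait(T5) -> count=2 queue=[] holders={T4,T5}
Step 3: wait(T2) -> count=1 queue=[] holders={T2,T4,T5}
Step 4: wait(T1) -> count=0 queue=[] holders={T1,T2,T4,T5}
Step 5: wait(T6) -> count=0 queue=[T6] holders={T1,T2,T4,T5}
Step 6: signal(T5) -> count=0 queue=[] holders={T1,T2,T4,T6}
Step 7: wait(T5) -> count=0 queue=[T5] holders={T1,T2,T4,T6}
Step 8: signal(T1) -> count=0 queue=[] holders={T2,T4,T5,T6}
Step 9: wait(T1) -> count=0 queue=[T1] holders={T2,T4,T5,T6}
Step 10: signal(T6) -> count=0 queue=[] holders={T1,T2,T4,T5}
Step 11: signal(T5) -> count=1 queue=[] holders={T1,T2,T4}
Step 12: wait(T3) -> count=0 queue=[] holders={T1,T2,T3,T4}
Step 13: wait(T6) -> count=0 queue=[T6] holders={T1,T2,T3,T4}
Step 14: wait(T5) -> count=0 queue=[T6,T5] holders={T1,T2,T3,T4}
Step 15: signal(T2) -> count=0 queue=[T5] holders={T1,T3,T4,T6}
Step 16: wait(T2) -> count=0 queue=[T5,T2] holders={T1,T3,T4,T6}
Step 17: signal(T3) -> count=0 queue=[T2] holders={T1,T4,T5,T6}
Step 18: signal(T6) -> count=0 queue=[] holders={T1,T2,T4,T5}
Final holders: T1,T2,T4,T5

Answer: T1,T2,T4,T5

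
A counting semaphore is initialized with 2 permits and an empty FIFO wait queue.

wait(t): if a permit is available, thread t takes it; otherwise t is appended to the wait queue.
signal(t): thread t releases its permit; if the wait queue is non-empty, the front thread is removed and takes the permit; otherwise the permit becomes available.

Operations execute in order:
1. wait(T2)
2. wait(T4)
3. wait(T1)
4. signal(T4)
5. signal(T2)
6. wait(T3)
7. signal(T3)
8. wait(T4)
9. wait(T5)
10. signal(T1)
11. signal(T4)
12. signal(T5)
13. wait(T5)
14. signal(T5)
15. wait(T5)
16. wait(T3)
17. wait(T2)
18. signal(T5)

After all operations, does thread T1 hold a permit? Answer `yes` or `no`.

Step 1: wait(T2) -> count=1 queue=[] holders={T2}
Step 2: wait(T4) -> count=0 queue=[] holders={T2,T4}
Step 3: wait(T1) -> count=0 queue=[T1] holders={T2,T4}
Step 4: signal(T4) -> count=0 queue=[] holders={T1,T2}
Step 5: signal(T2) -> count=1 queue=[] holders={T1}
Step 6: wait(T3) -> count=0 queue=[] holders={T1,T3}
Step 7: signal(T3) -> count=1 queue=[] holders={T1}
Step 8: wait(T4) -> count=0 queue=[] holders={T1,T4}
Step 9: wait(T5) -> count=0 queue=[T5] holders={T1,T4}
Step 10: signal(T1) -> count=0 queue=[] holders={T4,T5}
Step 11: signal(T4) -> count=1 queue=[] holders={T5}
Step 12: signal(T5) -> count=2 queue=[] holders={none}
Step 13: wait(T5) -> count=1 queue=[] holders={T5}
Step 14: signal(T5) -> count=2 queue=[] holders={none}
Step 15: wait(T5) -> count=1 queue=[] holders={T5}
Step 16: wait(T3) -> count=0 queue=[] holders={T3,T5}
Step 17: wait(T2) -> count=0 queue=[T2] holders={T3,T5}
Step 18: signal(T5) -> count=0 queue=[] holders={T2,T3}
Final holders: {T2,T3} -> T1 not in holders

Answer: no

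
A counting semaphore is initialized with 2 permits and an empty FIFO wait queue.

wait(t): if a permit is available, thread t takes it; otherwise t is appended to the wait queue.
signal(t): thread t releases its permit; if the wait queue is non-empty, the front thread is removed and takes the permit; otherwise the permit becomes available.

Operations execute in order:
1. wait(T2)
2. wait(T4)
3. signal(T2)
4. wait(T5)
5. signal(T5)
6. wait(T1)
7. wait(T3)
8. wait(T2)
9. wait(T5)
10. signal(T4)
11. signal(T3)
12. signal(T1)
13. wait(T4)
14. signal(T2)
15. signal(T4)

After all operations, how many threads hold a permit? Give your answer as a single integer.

Answer: 1

Derivation:
Step 1: wait(T2) -> count=1 queue=[] holders={T2}
Step 2: wait(T4) -> count=0 queue=[] holders={T2,T4}
Step 3: signal(T2) -> count=1 queue=[] holders={T4}
Step 4: wait(T5) -> count=0 queue=[] holders={T4,T5}
Step 5: signal(T5) -> count=1 queue=[] holders={T4}
Step 6: wait(T1) -> count=0 queue=[] holders={T1,T4}
Step 7: wait(T3) -> count=0 queue=[T3] holders={T1,T4}
Step 8: wait(T2) -> count=0 queue=[T3,T2] holders={T1,T4}
Step 9: wait(T5) -> count=0 queue=[T3,T2,T5] holders={T1,T4}
Step 10: signal(T4) -> count=0 queue=[T2,T5] holders={T1,T3}
Step 11: signal(T3) -> count=0 queue=[T5] holders={T1,T2}
Step 12: signal(T1) -> count=0 queue=[] holders={T2,T5}
Step 13: wait(T4) -> count=0 queue=[T4] holders={T2,T5}
Step 14: signal(T2) -> count=0 queue=[] holders={T4,T5}
Step 15: signal(T4) -> count=1 queue=[] holders={T5}
Final holders: {T5} -> 1 thread(s)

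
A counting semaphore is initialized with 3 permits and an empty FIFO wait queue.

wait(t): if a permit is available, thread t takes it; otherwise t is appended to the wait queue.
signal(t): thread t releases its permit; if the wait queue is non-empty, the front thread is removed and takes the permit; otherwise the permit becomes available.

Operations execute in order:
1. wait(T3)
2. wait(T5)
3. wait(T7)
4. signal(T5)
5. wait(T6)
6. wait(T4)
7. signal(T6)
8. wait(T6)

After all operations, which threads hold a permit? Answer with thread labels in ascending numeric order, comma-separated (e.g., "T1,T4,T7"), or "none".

Step 1: wait(T3) -> count=2 queue=[] holders={T3}
Step 2: wait(T5) -> count=1 queue=[] holders={T3,T5}
Step 3: wait(T7) -> count=0 queue=[] holders={T3,T5,T7}
Step 4: signal(T5) -> count=1 queue=[] holders={T3,T7}
Step 5: wait(T6) -> count=0 queue=[] holders={T3,T6,T7}
Step 6: wait(T4) -> count=0 queue=[T4] holders={T3,T6,T7}
Step 7: signal(T6) -> count=0 queue=[] holders={T3,T4,T7}
Step 8: wait(T6) -> count=0 queue=[T6] holders={T3,T4,T7}
Final holders: T3,T4,T7

Answer: T3,T4,T7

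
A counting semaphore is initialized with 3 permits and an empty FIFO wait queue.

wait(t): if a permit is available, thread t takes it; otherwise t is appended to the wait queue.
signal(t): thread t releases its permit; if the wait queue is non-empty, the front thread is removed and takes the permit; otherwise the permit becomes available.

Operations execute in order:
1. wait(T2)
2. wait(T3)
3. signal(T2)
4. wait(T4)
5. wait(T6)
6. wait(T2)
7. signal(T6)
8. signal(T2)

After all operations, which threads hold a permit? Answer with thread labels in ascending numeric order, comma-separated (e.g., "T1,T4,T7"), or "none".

Step 1: wait(T2) -> count=2 queue=[] holders={T2}
Step 2: wait(T3) -> count=1 queue=[] holders={T2,T3}
Step 3: signal(T2) -> count=2 queue=[] holders={T3}
Step 4: wait(T4) -> count=1 queue=[] holders={T3,T4}
Step 5: wait(T6) -> count=0 queue=[] holders={T3,T4,T6}
Step 6: wait(T2) -> count=0 queue=[T2] holders={T3,T4,T6}
Step 7: signal(T6) -> count=0 queue=[] holders={T2,T3,T4}
Step 8: signal(T2) -> count=1 queue=[] holders={T3,T4}
Final holders: T3,T4

Answer: T3,T4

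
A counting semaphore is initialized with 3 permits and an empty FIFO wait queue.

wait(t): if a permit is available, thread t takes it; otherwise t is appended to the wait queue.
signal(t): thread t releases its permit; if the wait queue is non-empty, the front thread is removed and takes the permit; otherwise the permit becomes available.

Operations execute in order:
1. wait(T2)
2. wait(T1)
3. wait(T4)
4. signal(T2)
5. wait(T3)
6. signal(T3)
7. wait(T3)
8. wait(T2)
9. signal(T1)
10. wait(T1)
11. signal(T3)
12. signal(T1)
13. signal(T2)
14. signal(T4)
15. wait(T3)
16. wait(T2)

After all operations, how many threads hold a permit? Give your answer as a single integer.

Answer: 2

Derivation:
Step 1: wait(T2) -> count=2 queue=[] holders={T2}
Step 2: wait(T1) -> count=1 queue=[] holders={T1,T2}
Step 3: wait(T4) -> count=0 queue=[] holders={T1,T2,T4}
Step 4: signal(T2) -> count=1 queue=[] holders={T1,T4}
Step 5: wait(T3) -> count=0 queue=[] holders={T1,T3,T4}
Step 6: signal(T3) -> count=1 queue=[] holders={T1,T4}
Step 7: wait(T3) -> count=0 queue=[] holders={T1,T3,T4}
Step 8: wait(T2) -> count=0 queue=[T2] holders={T1,T3,T4}
Step 9: signal(T1) -> count=0 queue=[] holders={T2,T3,T4}
Step 10: wait(T1) -> count=0 queue=[T1] holders={T2,T3,T4}
Step 11: signal(T3) -> count=0 queue=[] holders={T1,T2,T4}
Step 12: signal(T1) -> count=1 queue=[] holders={T2,T4}
Step 13: signal(T2) -> count=2 queue=[] holders={T4}
Step 14: signal(T4) -> count=3 queue=[] holders={none}
Step 15: wait(T3) -> count=2 queue=[] holders={T3}
Step 16: wait(T2) -> count=1 queue=[] holders={T2,T3}
Final holders: {T2,T3} -> 2 thread(s)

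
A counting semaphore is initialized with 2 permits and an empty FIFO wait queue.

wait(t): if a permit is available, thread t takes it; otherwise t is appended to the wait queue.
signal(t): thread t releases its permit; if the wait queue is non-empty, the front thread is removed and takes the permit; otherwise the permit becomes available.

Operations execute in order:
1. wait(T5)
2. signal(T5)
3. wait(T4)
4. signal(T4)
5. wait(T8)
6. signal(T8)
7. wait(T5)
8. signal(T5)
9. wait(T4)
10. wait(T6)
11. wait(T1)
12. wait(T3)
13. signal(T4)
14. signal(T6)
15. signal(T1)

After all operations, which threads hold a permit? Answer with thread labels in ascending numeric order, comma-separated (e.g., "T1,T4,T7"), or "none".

Step 1: wait(T5) -> count=1 queue=[] holders={T5}
Step 2: signal(T5) -> count=2 queue=[] holders={none}
Step 3: wait(T4) -> count=1 queue=[] holders={T4}
Step 4: signal(T4) -> count=2 queue=[] holders={none}
Step 5: wait(T8) -> count=1 queue=[] holders={T8}
Step 6: signal(T8) -> count=2 queue=[] holders={none}
Step 7: wait(T5) -> count=1 queue=[] holders={T5}
Step 8: signal(T5) -> count=2 queue=[] holders={none}
Step 9: wait(T4) -> count=1 queue=[] holders={T4}
Step 10: wait(T6) -> count=0 queue=[] holders={T4,T6}
Step 11: wait(T1) -> count=0 queue=[T1] holders={T4,T6}
Step 12: wait(T3) -> count=0 queue=[T1,T3] holders={T4,T6}
Step 13: signal(T4) -> count=0 queue=[T3] holders={T1,T6}
Step 14: signal(T6) -> count=0 queue=[] holders={T1,T3}
Step 15: signal(T1) -> count=1 queue=[] holders={T3}
Final holders: T3

Answer: T3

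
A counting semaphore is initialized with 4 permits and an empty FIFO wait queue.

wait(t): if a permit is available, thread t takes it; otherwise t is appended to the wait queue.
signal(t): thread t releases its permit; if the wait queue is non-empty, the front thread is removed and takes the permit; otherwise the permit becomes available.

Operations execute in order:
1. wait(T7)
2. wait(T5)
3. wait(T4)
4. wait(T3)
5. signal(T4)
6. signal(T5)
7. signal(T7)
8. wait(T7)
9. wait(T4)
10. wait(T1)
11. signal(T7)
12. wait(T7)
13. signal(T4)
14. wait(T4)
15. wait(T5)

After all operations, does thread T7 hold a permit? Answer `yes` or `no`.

Step 1: wait(T7) -> count=3 queue=[] holders={T7}
Step 2: wait(T5) -> count=2 queue=[] holders={T5,T7}
Step 3: wait(T4) -> count=1 queue=[] holders={T4,T5,T7}
Step 4: wait(T3) -> count=0 queue=[] holders={T3,T4,T5,T7}
Step 5: signal(T4) -> count=1 queue=[] holders={T3,T5,T7}
Step 6: signal(T5) -> count=2 queue=[] holders={T3,T7}
Step 7: signal(T7) -> count=3 queue=[] holders={T3}
Step 8: wait(T7) -> count=2 queue=[] holders={T3,T7}
Step 9: wait(T4) -> count=1 queue=[] holders={T3,T4,T7}
Step 10: wait(T1) -> count=0 queue=[] holders={T1,T3,T4,T7}
Step 11: signal(T7) -> count=1 queue=[] holders={T1,T3,T4}
Step 12: wait(T7) -> count=0 queue=[] holders={T1,T3,T4,T7}
Step 13: signal(T4) -> count=1 queue=[] holders={T1,T3,T7}
Step 14: wait(T4) -> count=0 queue=[] holders={T1,T3,T4,T7}
Step 15: wait(T5) -> count=0 queue=[T5] holders={T1,T3,T4,T7}
Final holders: {T1,T3,T4,T7} -> T7 in holders

Answer: yes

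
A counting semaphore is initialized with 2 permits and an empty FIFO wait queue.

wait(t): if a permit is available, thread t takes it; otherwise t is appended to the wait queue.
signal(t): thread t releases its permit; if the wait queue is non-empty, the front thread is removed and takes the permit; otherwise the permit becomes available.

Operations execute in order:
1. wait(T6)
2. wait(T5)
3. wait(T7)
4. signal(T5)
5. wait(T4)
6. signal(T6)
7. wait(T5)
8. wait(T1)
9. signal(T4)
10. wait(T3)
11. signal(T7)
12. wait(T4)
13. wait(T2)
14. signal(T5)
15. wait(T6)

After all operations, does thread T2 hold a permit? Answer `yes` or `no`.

Answer: no

Derivation:
Step 1: wait(T6) -> count=1 queue=[] holders={T6}
Step 2: wait(T5) -> count=0 queue=[] holders={T5,T6}
Step 3: wait(T7) -> count=0 queue=[T7] holders={T5,T6}
Step 4: signal(T5) -> count=0 queue=[] holders={T6,T7}
Step 5: wait(T4) -> count=0 queue=[T4] holders={T6,T7}
Step 6: signal(T6) -> count=0 queue=[] holders={T4,T7}
Step 7: wait(T5) -> count=0 queue=[T5] holders={T4,T7}
Step 8: wait(T1) -> count=0 queue=[T5,T1] holders={T4,T7}
Step 9: signal(T4) -> count=0 queue=[T1] holders={T5,T7}
Step 10: wait(T3) -> count=0 queue=[T1,T3] holders={T5,T7}
Step 11: signal(T7) -> count=0 queue=[T3] holders={T1,T5}
Step 12: wait(T4) -> count=0 queue=[T3,T4] holders={T1,T5}
Step 13: wait(T2) -> count=0 queue=[T3,T4,T2] holders={T1,T5}
Step 14: signal(T5) -> count=0 queue=[T4,T2] holders={T1,T3}
Step 15: wait(T6) -> count=0 queue=[T4,T2,T6] holders={T1,T3}
Final holders: {T1,T3} -> T2 not in holders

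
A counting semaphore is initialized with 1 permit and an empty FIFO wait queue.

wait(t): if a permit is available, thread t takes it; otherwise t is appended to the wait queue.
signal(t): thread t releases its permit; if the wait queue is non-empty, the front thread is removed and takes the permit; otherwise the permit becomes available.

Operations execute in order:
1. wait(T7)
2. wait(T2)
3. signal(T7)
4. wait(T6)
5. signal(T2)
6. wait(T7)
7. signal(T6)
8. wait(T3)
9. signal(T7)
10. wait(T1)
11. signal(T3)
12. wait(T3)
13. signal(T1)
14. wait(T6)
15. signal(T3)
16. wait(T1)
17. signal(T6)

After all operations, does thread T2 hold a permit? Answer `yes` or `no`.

Step 1: wait(T7) -> count=0 queue=[] holders={T7}
Step 2: wait(T2) -> count=0 queue=[T2] holders={T7}
Step 3: signal(T7) -> count=0 queue=[] holders={T2}
Step 4: wait(T6) -> count=0 queue=[T6] holders={T2}
Step 5: signal(T2) -> count=0 queue=[] holders={T6}
Step 6: wait(T7) -> count=0 queue=[T7] holders={T6}
Step 7: signal(T6) -> count=0 queue=[] holders={T7}
Step 8: wait(T3) -> count=0 queue=[T3] holders={T7}
Step 9: signal(T7) -> count=0 queue=[] holders={T3}
Step 10: wait(T1) -> count=0 queue=[T1] holders={T3}
Step 11: signal(T3) -> count=0 queue=[] holders={T1}
Step 12: wait(T3) -> count=0 queue=[T3] holders={T1}
Step 13: signal(T1) -> count=0 queue=[] holders={T3}
Step 14: wait(T6) -> count=0 queue=[T6] holders={T3}
Step 15: signal(T3) -> count=0 queue=[] holders={T6}
Step 16: wait(T1) -> count=0 queue=[T1] holders={T6}
Step 17: signal(T6) -> count=0 queue=[] holders={T1}
Final holders: {T1} -> T2 not in holders

Answer: no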